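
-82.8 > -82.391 False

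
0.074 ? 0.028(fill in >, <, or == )>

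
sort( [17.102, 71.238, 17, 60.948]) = [17, 17.102, 60.948, 71.238]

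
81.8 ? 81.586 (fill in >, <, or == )>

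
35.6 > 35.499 True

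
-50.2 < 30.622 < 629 True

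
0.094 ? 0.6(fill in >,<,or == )<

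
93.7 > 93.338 True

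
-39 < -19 True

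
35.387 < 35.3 False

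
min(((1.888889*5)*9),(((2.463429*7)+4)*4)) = 84.976012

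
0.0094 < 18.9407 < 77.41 True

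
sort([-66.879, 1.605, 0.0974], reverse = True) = [1.605, 0.0974, -66.879]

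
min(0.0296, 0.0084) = 0.0084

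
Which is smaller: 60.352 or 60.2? 60.2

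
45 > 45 False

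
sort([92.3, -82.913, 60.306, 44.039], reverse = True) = [92.3, 60.306, 44.039, -82.913]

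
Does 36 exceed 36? No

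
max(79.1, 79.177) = 79.177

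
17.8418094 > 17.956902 False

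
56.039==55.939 False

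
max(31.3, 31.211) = 31.3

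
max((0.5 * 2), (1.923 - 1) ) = 1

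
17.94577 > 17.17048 True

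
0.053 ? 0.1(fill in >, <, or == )<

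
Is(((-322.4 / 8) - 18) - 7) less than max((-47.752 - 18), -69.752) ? No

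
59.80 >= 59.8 True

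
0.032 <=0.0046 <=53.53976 False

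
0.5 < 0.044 False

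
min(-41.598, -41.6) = -41.6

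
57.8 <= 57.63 False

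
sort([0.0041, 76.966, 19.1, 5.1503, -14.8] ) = [-14.8, 0.0041, 5.1503, 19.1, 76.966]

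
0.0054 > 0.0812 False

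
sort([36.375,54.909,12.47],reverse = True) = [54.909,36.375,12.47]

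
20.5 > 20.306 True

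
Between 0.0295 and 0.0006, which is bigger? 0.0295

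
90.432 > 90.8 False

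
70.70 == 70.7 True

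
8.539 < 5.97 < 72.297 False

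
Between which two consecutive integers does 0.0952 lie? 0 and 1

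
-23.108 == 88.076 False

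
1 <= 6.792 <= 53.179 True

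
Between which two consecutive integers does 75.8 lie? 75 and 76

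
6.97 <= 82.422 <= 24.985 False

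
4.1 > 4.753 False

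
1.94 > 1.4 True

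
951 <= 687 False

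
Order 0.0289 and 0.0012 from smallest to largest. 0.0012,0.0289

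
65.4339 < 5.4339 False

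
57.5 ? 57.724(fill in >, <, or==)<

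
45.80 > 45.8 False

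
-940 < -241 True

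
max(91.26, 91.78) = 91.78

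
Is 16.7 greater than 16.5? Yes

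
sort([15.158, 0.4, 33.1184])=[0.4, 15.158, 33.1184]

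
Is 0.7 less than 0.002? No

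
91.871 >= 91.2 True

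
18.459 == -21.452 False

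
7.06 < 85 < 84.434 False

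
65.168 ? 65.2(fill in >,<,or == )<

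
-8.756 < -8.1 True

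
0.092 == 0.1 False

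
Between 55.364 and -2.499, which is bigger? 55.364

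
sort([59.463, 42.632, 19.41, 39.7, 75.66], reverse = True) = [75.66, 59.463, 42.632, 39.7, 19.41]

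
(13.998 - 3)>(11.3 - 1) True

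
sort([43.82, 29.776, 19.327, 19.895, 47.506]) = [19.327, 19.895, 29.776, 43.82, 47.506]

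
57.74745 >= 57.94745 False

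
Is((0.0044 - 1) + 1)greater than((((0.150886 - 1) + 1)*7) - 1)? No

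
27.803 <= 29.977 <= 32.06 True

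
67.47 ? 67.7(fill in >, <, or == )<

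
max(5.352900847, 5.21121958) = 5.352900847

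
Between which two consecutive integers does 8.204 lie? 8 and 9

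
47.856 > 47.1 True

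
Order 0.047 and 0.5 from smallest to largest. 0.047, 0.5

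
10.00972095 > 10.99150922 False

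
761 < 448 False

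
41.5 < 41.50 False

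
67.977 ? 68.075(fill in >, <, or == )<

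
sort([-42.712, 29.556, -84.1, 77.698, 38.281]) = [-84.1, -42.712, 29.556, 38.281, 77.698]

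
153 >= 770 False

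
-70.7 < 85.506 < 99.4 True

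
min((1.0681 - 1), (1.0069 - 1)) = 0.0069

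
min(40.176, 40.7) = 40.176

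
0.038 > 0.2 False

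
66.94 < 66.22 False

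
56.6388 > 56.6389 False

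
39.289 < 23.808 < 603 False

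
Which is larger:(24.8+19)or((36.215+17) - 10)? (24.8+19)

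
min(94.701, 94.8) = 94.701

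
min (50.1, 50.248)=50.1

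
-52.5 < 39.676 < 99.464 True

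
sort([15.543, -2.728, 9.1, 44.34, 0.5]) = [-2.728, 0.5, 9.1, 15.543, 44.34]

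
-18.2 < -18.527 False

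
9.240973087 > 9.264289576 False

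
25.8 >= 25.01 True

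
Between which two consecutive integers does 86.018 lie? 86 and 87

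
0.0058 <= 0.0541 True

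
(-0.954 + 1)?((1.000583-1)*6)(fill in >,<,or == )>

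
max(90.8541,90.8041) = 90.8541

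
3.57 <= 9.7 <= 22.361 True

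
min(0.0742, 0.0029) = 0.0029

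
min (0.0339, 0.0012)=0.0012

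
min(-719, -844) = -844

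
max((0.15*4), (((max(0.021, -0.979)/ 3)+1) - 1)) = 0.6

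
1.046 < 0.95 False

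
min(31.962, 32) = 31.962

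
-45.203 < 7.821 True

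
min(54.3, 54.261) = 54.261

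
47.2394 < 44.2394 False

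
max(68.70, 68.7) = 68.7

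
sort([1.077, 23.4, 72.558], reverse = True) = [72.558, 23.4, 1.077]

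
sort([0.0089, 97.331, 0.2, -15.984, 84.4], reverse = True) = [97.331, 84.4, 0.2, 0.0089, -15.984]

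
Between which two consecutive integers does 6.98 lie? 6 and 7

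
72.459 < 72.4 False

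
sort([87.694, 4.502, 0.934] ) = [0.934, 4.502, 87.694]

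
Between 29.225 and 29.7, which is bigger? 29.7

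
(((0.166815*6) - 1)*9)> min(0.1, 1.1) False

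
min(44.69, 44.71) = 44.69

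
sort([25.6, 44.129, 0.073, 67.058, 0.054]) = [0.054, 0.073, 25.6, 44.129, 67.058]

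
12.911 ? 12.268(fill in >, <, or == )>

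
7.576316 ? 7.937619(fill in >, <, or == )<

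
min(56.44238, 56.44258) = 56.44238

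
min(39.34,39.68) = 39.34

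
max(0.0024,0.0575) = 0.0575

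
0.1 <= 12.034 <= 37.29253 True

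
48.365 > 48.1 True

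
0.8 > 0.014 True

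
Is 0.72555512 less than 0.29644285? No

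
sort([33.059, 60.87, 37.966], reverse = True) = [60.87, 37.966, 33.059]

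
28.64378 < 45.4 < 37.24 False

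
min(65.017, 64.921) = 64.921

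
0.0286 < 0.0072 False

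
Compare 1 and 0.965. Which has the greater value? 1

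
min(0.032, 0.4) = 0.032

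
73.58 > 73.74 False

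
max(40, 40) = 40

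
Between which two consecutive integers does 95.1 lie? 95 and 96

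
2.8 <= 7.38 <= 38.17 True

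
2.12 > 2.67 False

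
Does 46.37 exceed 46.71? No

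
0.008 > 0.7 False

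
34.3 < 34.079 False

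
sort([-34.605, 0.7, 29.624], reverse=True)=[29.624, 0.7, -34.605]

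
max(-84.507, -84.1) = -84.1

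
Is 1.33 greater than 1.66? No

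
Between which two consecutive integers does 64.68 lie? 64 and 65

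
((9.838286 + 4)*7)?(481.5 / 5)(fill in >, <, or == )>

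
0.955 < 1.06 True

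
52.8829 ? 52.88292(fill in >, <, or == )<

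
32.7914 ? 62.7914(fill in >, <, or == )<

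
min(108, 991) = 108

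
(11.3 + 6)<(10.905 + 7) True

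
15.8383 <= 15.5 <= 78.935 False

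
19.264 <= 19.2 False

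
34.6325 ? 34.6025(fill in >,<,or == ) >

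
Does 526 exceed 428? Yes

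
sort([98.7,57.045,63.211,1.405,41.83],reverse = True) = [98.7,63.211,57.045,41.83,1.405]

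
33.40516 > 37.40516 False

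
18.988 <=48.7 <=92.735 True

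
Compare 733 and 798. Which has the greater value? 798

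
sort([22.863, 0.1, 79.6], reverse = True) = [79.6, 22.863, 0.1]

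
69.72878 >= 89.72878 False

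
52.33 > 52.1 True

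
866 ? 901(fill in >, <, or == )<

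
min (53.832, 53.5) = 53.5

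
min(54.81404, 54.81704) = 54.81404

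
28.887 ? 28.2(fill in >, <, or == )>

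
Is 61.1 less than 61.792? Yes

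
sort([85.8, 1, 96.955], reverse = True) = [96.955, 85.8, 1]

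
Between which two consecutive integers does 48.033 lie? 48 and 49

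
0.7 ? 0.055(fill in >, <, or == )>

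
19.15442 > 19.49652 False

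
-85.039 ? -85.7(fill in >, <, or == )>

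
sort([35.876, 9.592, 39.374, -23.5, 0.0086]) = [-23.5, 0.0086, 9.592, 35.876, 39.374]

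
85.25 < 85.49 True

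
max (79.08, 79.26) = 79.26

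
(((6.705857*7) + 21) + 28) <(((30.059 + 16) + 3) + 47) True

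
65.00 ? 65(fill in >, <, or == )==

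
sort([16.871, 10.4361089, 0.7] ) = [0.7, 10.4361089, 16.871]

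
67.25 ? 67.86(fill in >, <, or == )<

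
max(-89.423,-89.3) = -89.3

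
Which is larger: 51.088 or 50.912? 51.088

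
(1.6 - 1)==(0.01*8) False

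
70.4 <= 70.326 False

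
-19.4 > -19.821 True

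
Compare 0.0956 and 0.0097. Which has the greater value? 0.0956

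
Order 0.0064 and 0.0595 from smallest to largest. 0.0064, 0.0595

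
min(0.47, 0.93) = 0.47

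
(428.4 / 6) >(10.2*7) False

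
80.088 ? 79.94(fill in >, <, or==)>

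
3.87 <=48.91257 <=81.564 True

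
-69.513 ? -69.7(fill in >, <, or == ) >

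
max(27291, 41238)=41238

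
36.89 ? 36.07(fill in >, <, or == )>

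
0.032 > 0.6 False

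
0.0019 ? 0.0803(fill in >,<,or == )<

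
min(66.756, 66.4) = 66.4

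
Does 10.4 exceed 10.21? Yes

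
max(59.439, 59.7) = 59.7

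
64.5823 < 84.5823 True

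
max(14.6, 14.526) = 14.6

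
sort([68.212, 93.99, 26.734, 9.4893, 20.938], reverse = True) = [93.99, 68.212, 26.734, 20.938, 9.4893]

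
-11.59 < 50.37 True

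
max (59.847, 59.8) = 59.847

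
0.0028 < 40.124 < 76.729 True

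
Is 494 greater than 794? No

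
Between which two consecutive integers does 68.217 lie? 68 and 69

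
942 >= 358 True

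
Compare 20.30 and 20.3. They are equal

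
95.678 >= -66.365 True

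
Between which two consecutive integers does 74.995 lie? 74 and 75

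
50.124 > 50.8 False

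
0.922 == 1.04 False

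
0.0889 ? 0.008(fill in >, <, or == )>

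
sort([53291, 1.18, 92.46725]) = [1.18, 92.46725, 53291]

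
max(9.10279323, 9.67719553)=9.67719553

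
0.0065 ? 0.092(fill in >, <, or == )<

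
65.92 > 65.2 True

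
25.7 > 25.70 False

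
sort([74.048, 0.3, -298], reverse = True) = [74.048, 0.3, -298]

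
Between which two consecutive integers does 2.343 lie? 2 and 3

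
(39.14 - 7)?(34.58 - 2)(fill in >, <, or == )<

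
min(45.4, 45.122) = 45.122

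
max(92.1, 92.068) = 92.1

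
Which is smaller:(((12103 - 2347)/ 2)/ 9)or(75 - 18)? (75 - 18)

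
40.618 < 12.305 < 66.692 False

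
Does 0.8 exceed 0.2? Yes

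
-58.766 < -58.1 True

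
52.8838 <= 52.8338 False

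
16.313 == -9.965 False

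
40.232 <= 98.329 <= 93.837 False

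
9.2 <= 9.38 True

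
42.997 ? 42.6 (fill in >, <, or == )>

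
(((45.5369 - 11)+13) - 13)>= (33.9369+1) False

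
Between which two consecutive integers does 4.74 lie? 4 and 5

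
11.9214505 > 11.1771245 True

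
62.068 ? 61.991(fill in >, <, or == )>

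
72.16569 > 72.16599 False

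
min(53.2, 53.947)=53.2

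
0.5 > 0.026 True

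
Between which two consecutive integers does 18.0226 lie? 18 and 19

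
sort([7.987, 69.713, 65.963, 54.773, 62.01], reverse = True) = [69.713, 65.963, 62.01, 54.773, 7.987]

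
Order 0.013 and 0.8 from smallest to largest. 0.013, 0.8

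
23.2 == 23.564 False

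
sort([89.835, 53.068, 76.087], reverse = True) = [89.835, 76.087, 53.068]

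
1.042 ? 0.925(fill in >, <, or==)>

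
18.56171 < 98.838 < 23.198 False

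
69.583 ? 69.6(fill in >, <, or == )<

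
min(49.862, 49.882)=49.862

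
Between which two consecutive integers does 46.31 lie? 46 and 47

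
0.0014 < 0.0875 True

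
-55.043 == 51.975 False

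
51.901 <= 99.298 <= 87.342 False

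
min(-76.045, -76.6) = -76.6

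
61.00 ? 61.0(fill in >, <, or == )==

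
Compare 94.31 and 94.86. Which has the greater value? 94.86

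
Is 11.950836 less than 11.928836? No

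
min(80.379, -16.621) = -16.621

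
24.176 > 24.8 False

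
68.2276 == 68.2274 False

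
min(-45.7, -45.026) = -45.7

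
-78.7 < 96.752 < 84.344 False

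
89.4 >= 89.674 False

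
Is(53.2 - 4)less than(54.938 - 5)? Yes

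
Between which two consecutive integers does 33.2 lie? 33 and 34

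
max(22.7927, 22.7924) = 22.7927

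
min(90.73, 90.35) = 90.35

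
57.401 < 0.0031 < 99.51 False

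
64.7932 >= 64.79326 False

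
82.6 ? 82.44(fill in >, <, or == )>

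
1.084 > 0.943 True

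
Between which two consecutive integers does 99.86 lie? 99 and 100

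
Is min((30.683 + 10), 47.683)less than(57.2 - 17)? No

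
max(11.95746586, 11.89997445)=11.95746586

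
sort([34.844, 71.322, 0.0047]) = [0.0047, 34.844, 71.322]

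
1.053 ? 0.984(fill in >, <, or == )>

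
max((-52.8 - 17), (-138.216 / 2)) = -69.108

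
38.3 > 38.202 True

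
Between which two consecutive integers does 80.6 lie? 80 and 81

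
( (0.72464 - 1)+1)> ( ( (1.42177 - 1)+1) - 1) True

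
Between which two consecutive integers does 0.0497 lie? 0 and 1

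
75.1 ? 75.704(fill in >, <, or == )<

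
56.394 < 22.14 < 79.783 False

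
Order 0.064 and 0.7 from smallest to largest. 0.064, 0.7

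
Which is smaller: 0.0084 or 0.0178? 0.0084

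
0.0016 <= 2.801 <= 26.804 True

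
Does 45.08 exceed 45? Yes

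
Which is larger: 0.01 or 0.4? 0.4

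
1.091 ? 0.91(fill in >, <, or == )>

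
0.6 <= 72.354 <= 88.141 True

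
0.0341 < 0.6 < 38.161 True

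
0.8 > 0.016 True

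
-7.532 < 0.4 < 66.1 True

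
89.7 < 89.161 False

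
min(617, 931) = 617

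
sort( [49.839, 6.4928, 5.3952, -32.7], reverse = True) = [49.839, 6.4928, 5.3952, -32.7]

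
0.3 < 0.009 False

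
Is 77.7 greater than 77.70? No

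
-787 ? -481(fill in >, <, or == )<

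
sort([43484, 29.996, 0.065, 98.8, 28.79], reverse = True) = [43484, 98.8, 29.996, 28.79, 0.065]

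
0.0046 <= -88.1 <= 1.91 False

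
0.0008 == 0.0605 False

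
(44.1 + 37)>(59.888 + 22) False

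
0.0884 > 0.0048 True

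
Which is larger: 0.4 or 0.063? 0.4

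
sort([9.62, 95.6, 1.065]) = [1.065, 9.62, 95.6]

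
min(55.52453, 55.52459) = 55.52453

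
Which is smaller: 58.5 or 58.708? 58.5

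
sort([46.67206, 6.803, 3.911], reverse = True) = [46.67206, 6.803, 3.911]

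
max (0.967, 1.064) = 1.064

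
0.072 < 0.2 True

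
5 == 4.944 False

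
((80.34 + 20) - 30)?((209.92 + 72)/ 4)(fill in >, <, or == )<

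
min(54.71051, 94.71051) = 54.71051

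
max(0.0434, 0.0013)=0.0434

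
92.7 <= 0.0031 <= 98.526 False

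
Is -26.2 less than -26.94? No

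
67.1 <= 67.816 True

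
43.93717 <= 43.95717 True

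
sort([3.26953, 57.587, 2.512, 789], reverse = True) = [789, 57.587, 3.26953, 2.512]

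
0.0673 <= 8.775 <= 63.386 True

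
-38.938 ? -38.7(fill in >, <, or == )<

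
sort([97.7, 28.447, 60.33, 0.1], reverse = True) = [97.7, 60.33, 28.447, 0.1]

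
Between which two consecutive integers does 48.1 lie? 48 and 49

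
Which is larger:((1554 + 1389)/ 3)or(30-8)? ((1554 + 1389)/ 3)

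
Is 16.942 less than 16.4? No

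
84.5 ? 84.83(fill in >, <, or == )<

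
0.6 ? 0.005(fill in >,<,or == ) >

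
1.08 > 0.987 True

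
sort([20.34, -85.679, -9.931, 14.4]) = [-85.679, -9.931, 14.4, 20.34]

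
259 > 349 False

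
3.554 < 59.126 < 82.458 True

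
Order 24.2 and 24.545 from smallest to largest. 24.2, 24.545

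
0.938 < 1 True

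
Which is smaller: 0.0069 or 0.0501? 0.0069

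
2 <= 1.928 False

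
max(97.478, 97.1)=97.478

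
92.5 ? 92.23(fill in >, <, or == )>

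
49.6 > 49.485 True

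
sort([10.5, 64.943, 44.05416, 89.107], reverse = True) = [89.107, 64.943, 44.05416, 10.5]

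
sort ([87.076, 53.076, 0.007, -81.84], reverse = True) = [87.076, 53.076, 0.007, -81.84]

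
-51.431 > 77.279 False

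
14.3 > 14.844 False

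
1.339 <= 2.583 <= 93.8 True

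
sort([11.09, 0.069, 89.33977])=[0.069, 11.09, 89.33977]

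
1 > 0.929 True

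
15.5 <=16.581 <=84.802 True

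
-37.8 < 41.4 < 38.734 False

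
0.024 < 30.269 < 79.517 True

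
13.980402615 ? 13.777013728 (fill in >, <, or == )>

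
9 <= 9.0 True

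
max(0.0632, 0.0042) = 0.0632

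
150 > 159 False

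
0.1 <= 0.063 False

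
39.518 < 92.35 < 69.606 False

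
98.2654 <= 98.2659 True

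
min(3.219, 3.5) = 3.219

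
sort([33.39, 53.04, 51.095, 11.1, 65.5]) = [11.1, 33.39, 51.095, 53.04, 65.5]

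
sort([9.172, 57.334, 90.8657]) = [9.172, 57.334, 90.8657]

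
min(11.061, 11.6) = 11.061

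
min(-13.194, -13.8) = -13.8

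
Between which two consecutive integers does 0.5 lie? 0 and 1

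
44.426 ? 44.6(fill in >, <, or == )<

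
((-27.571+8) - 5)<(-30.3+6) True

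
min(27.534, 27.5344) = 27.534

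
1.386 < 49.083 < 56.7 True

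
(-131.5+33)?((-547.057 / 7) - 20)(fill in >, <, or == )<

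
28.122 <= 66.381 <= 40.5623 False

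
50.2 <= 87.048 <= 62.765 False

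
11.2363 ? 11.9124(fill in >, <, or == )<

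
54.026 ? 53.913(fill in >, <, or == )>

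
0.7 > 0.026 True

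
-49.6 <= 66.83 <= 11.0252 False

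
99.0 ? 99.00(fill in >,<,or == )==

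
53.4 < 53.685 True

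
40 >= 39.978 True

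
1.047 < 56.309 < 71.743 True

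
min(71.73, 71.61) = 71.61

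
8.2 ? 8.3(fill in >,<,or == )<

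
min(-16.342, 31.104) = -16.342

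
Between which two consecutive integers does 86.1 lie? 86 and 87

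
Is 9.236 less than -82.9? No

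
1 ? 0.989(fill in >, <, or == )>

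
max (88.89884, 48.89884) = 88.89884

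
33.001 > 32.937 True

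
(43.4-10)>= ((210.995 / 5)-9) True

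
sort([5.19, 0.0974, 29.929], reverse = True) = [29.929, 5.19, 0.0974]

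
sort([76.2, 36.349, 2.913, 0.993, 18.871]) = [0.993, 2.913, 18.871, 36.349, 76.2]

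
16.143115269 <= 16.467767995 True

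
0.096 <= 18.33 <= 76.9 True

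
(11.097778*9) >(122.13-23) True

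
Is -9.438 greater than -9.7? Yes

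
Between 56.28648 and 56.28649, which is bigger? 56.28649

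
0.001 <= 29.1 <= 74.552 True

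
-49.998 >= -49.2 False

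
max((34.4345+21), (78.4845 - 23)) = 55.4845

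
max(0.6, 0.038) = 0.6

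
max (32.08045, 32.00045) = 32.08045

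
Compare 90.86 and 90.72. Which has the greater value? 90.86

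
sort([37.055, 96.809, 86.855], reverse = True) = [96.809, 86.855, 37.055]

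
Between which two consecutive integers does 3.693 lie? 3 and 4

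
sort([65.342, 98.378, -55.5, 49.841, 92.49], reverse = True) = [98.378, 92.49, 65.342, 49.841, -55.5]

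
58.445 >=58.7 False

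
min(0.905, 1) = 0.905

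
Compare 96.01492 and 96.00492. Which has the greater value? 96.01492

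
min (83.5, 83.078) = 83.078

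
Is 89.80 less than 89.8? No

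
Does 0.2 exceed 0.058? Yes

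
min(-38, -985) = -985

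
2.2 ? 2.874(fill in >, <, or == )<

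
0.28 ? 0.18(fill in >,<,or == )>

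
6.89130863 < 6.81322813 False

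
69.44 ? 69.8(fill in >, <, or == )<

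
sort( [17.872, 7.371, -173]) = [-173, 7.371, 17.872]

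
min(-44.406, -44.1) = -44.406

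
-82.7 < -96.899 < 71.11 False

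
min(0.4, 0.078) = 0.078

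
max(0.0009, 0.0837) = 0.0837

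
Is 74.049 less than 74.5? Yes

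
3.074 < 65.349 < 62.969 False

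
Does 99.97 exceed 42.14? Yes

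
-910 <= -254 True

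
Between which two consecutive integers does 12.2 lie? 12 and 13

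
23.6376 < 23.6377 True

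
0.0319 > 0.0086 True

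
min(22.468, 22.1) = 22.1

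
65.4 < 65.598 True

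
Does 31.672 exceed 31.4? Yes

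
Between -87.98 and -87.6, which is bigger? -87.6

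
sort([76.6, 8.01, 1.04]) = [1.04, 8.01, 76.6]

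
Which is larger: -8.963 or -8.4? -8.4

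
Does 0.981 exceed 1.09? No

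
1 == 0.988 False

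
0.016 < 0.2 True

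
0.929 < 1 True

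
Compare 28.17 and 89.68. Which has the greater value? 89.68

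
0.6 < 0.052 False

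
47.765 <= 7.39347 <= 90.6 False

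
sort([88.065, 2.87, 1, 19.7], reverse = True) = [88.065, 19.7, 2.87, 1]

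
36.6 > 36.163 True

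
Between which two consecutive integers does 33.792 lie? 33 and 34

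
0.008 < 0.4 True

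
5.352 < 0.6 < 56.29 False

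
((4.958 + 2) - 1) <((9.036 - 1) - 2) True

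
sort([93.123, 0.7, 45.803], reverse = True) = [93.123, 45.803, 0.7]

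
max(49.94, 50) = 50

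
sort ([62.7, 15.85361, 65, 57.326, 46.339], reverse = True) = [65, 62.7, 57.326, 46.339, 15.85361]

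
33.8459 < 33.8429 False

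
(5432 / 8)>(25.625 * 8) True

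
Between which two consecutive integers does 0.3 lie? 0 and 1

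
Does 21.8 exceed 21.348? Yes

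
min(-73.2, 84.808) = -73.2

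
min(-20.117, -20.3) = -20.3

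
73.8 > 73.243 True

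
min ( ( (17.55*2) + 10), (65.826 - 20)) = 45.1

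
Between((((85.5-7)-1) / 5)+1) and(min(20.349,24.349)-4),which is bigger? ((((85.5-7)-1) / 5)+1)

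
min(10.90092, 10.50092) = 10.50092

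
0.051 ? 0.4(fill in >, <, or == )<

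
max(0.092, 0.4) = 0.4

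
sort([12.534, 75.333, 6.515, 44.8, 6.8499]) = [6.515, 6.8499, 12.534, 44.8, 75.333]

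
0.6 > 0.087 True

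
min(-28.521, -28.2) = -28.521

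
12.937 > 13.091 False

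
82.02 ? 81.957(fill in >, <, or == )>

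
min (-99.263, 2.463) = -99.263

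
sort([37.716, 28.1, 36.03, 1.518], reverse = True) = [37.716, 36.03, 28.1, 1.518]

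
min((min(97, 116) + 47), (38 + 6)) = 44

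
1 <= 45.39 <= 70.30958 True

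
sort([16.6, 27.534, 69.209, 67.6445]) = [16.6, 27.534, 67.6445, 69.209]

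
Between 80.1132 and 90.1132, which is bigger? 90.1132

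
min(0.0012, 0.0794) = 0.0012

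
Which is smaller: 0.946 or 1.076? 0.946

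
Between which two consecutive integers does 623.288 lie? 623 and 624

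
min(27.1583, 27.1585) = 27.1583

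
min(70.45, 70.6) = 70.45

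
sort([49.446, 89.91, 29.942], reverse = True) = [89.91, 49.446, 29.942]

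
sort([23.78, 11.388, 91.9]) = [11.388, 23.78, 91.9]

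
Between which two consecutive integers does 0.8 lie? 0 and 1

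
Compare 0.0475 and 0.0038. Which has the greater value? 0.0475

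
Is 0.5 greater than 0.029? Yes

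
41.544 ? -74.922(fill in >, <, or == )>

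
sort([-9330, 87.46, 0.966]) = [-9330, 0.966, 87.46]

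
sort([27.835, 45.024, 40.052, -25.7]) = [-25.7, 27.835, 40.052, 45.024]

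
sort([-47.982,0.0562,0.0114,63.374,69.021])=[-47.982,0.0114,0.0562,63.374,69.021]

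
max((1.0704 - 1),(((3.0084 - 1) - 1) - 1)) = 0.0704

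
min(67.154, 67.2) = 67.154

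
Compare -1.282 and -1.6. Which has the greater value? -1.282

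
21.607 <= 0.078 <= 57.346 False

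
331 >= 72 True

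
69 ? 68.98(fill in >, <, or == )>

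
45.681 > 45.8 False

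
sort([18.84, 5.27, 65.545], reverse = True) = [65.545, 18.84, 5.27]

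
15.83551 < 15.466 False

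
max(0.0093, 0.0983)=0.0983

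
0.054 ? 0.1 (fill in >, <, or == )<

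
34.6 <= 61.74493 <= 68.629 True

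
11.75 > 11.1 True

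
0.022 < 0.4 True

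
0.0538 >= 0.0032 True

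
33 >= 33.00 True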